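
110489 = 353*313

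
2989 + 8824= 11813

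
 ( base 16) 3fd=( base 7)2656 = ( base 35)t6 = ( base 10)1021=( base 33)UV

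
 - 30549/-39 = 10183/13  =  783.31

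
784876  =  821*956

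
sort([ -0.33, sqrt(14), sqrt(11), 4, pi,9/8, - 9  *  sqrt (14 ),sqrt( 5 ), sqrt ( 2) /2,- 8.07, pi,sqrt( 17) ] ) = [-9*sqrt( 14),-8.07, - 0.33, sqrt(2 )/2, 9/8 , sqrt ( 5 ),pi, pi,sqrt (11), sqrt(14 ), 4,sqrt (17)]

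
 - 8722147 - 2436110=  -  11158257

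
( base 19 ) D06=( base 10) 4699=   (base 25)7co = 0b1001001011011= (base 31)4RI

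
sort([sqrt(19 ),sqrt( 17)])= [sqrt( 17 ),sqrt(19)]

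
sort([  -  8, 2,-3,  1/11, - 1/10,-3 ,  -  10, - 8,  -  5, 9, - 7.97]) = [-10, - 8, - 8, - 7.97, - 5,-3,  -  3,-1/10,  1/11,2, 9]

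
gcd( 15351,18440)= 1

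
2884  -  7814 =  - 4930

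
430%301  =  129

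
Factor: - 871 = - 13^1*67^1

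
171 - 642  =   - 471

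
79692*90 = 7172280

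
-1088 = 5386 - 6474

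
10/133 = 10/133  =  0.08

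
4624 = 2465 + 2159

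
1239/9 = 413/3 = 137.67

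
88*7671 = 675048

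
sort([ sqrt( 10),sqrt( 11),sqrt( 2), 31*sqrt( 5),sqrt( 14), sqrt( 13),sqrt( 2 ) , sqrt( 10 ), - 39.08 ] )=[ -39.08, sqrt( 2),  sqrt( 2), sqrt( 10),sqrt (10) , sqrt(11), sqrt( 13),sqrt( 14 ), 31*sqrt( 5)]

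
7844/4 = 1961 = 1961.00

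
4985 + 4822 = 9807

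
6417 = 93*69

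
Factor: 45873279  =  3^2*5097031^1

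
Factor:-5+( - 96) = - 101^1= - 101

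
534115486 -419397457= 114718029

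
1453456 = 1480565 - 27109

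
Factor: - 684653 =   -  71^1*9643^1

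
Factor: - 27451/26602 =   -  97/94 =- 2^( - 1)*47^ ( - 1) * 97^1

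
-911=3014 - 3925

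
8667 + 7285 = 15952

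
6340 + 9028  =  15368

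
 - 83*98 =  - 8134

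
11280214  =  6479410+4800804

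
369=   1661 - 1292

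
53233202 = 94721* 562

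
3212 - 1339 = 1873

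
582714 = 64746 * 9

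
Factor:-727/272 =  - 2^( - 4) * 17^( - 1)*727^1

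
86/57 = 1+29/57 =1.51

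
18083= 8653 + 9430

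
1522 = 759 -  - 763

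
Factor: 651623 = 7^1*93089^1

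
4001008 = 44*90932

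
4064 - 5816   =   - 1752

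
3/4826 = 3/4826 = 0.00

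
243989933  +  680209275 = 924199208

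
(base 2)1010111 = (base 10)87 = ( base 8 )127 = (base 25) 3C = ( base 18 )4F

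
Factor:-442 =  - 2^1*13^1 * 17^1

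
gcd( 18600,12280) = 40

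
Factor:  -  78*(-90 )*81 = 2^2*3^7*5^1 * 13^1 = 568620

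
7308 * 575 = 4202100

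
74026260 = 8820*8393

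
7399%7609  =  7399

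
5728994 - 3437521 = 2291473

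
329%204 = 125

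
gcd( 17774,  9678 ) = 2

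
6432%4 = 0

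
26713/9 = 2968 + 1/9=2968.11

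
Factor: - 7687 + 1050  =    -  6637^1  =  - 6637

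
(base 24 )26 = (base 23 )28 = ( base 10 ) 54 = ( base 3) 2000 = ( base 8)66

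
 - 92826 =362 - 93188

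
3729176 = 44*84754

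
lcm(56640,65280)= 3851520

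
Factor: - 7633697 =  - 17^1 * 191^1*2351^1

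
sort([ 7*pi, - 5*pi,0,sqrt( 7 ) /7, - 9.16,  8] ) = [ - 5 * pi, - 9.16, 0,sqrt ( 7)/7,8,7*  pi]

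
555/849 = 185/283 = 0.65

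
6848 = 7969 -1121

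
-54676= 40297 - 94973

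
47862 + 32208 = 80070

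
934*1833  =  1712022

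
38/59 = 38/59 = 0.64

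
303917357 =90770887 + 213146470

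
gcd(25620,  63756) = 84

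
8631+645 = 9276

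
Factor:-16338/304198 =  - 3^1*7^1*17^( - 1)*23^( - 1) =-  21/391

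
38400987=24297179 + 14103808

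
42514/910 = 46 + 327/455=46.72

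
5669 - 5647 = 22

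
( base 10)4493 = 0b1000110001101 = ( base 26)6GL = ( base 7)16046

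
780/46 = 390/23   =  16.96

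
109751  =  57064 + 52687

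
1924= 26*74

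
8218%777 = 448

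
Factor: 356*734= 261304 = 2^3* 89^1 * 367^1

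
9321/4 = 2330 + 1/4 = 2330.25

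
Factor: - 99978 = -2^1 * 3^1*19^1 * 877^1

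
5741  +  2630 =8371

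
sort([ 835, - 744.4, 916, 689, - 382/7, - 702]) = [ - 744.4, - 702, - 382/7, 689, 835, 916] 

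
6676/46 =145 + 3/23 = 145.13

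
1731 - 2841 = - 1110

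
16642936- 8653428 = 7989508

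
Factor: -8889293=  - 7^1*23^1*55213^1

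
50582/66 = 766+ 13/33 = 766.39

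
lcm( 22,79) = 1738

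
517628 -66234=451394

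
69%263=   69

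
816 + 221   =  1037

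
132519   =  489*271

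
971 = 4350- 3379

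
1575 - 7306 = - 5731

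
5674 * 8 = 45392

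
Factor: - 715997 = -641^1 * 1117^1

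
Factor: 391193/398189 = 11^1*61^1*683^ ( - 1) = 671/683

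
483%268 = 215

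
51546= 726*71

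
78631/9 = 78631/9 = 8736.78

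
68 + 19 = 87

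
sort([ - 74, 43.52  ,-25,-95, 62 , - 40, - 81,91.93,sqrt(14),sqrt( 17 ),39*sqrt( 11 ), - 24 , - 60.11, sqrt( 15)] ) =[ - 95,-81, - 74 , - 60.11 , -40, - 25, - 24,sqrt(14 ),sqrt( 15),sqrt( 17),43.52,62, 91.93,39 * sqrt( 11)]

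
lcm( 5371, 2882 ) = 118162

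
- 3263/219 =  - 3263/219 = -14.90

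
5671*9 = 51039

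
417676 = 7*59668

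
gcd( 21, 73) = 1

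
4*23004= 92016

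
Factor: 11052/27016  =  9/22= 2^( - 1)* 3^2 *11^( - 1 )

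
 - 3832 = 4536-8368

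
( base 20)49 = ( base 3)10022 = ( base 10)89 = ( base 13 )6b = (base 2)1011001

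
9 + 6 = 15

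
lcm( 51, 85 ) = 255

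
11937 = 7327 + 4610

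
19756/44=449 = 449.00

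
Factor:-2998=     -  2^1*1499^1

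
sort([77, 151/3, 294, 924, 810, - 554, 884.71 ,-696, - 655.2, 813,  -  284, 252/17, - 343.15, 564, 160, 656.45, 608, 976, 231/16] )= [ - 696, - 655.2, - 554, - 343.15, - 284, 231/16, 252/17, 151/3, 77, 160, 294, 564, 608,656.45, 810, 813,884.71, 924, 976]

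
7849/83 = 94 + 47/83 = 94.57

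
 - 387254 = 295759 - 683013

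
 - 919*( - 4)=3676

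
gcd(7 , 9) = 1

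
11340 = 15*756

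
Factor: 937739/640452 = 2^( - 2 )*3^(  -  1 )*11^1 * 19^(- 1 )*53^(-2)*163^1*523^1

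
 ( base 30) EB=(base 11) 362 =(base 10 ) 431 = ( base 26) GF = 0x1AF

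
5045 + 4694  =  9739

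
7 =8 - 1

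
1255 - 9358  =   - 8103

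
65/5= 13 =13.00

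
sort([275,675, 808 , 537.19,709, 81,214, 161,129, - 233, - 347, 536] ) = [ - 347, - 233, 81, 129, 161, 214, 275,  536, 537.19 , 675,709,808]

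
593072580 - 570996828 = 22075752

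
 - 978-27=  - 1005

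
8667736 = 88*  98497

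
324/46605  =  108/15535 =0.01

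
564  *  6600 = 3722400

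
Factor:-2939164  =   - 2^2*17^1*43223^1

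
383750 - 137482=246268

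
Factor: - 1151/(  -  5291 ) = 11^( - 1)* 13^( - 1)*37^( - 1)*1151^1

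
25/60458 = 25/60458 = 0.00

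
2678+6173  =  8851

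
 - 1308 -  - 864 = - 444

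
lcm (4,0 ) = 0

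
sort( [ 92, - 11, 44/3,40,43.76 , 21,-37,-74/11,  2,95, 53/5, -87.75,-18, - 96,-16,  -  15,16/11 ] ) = [ - 96,  -  87.75, - 37 , - 18 , - 16,  -  15, - 11, - 74/11 , 16/11 , 2,53/5 , 44/3,21, 40,43.76, 92,95]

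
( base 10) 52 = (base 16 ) 34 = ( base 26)20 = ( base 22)28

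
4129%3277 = 852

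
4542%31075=4542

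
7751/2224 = 3+1079/2224 =3.49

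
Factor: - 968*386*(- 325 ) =121435600= 2^4*5^2*11^2*13^1* 193^1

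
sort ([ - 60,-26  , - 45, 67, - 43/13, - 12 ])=[ - 60, - 45 ,-26, - 12, - 43/13 , 67] 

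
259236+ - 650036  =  -390800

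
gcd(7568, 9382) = 2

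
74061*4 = 296244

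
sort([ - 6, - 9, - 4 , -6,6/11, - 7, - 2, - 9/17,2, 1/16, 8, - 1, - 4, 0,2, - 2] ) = [ - 9, - 7, - 6 , - 6, - 4, - 4, - 2, - 2, - 1, - 9/17, 0, 1/16, 6/11, 2, 2, 8 ]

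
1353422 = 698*1939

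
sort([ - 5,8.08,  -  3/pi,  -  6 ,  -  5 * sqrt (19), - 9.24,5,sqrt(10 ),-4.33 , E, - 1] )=[ - 5 * sqrt(19), - 9.24, - 6, - 5, - 4.33, - 1,-3/pi, E,sqrt(10),5,8.08]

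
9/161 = 9/161 = 0.06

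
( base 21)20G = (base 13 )541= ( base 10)898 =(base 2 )1110000010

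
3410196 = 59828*57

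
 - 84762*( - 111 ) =9408582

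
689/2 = 689/2 = 344.50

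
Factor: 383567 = 47^1*8161^1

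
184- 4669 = -4485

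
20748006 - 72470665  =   - 51722659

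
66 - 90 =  -24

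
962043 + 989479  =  1951522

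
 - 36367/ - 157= 231 + 100/157=231.64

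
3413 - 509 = 2904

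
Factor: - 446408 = - 2^3*41^1*1361^1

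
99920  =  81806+18114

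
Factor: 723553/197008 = 2^(-4)*7^( - 1 )*1759^(  -  1)*723553^1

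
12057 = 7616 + 4441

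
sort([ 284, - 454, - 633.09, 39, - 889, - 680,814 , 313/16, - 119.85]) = [  -  889, - 680, - 633.09, - 454 ,-119.85,313/16 , 39, 284,814]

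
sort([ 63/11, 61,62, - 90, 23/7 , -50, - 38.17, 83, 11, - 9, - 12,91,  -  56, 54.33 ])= [ - 90 ,-56 , - 50,-38.17, - 12, - 9,  23/7, 63/11,11, 54.33,61, 62, 83, 91] 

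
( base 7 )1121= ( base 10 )407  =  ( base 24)GN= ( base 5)3112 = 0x197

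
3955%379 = 165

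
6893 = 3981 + 2912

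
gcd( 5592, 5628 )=12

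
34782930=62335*558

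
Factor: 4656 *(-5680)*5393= - 2^8 * 3^1*5^1 * 71^1 * 97^1 * 5393^1 = -142623709440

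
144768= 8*18096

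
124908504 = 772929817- 648021313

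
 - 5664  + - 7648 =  - 13312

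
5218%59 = 26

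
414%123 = 45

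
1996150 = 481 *4150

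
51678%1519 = 32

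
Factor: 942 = 2^1*3^1*157^1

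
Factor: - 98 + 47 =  - 3^1 * 17^1 = - 51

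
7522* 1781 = 13396682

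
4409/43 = 4409/43 = 102.53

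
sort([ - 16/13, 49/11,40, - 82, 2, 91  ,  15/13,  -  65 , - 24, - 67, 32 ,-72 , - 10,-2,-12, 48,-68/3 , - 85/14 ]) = [ - 82,-72,-67, - 65, - 24,  -  68/3, - 12, - 10, - 85/14, - 2,  -  16/13,  15/13 , 2, 49/11,32, 40,48, 91]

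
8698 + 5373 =14071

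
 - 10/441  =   - 1  +  431/441 = -0.02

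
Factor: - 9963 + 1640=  - 7^1*29^1* 41^1 = - 8323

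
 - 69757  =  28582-98339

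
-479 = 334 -813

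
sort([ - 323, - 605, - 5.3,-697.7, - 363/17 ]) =[ - 697.7, - 605, - 323,-363/17,- 5.3 ]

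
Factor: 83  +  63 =2^1 *73^1 = 146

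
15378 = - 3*( - 5126) 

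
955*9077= 8668535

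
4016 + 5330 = 9346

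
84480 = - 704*( - 120)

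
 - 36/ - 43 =36/43 = 0.84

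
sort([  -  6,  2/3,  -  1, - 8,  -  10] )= [ - 10,-8, - 6 , - 1,2/3 ]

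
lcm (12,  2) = 12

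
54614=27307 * 2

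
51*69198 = 3529098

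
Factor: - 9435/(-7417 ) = 3^1*5^1 * 17^1*37^1*7417^( - 1 )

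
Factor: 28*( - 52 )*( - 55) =80080 = 2^4*5^1*7^1*11^1*13^1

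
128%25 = 3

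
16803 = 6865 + 9938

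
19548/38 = 514 + 8/19  =  514.42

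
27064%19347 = 7717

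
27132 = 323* 84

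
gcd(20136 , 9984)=24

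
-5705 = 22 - 5727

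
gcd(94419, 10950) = 3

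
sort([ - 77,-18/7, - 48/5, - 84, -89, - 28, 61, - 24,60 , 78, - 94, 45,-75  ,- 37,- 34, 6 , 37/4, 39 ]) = [  -  94,  -  89, - 84,- 77, - 75,-37, - 34,  -  28, - 24,  -  48/5,-18/7, 6, 37/4, 39, 45,60,61,  78 ] 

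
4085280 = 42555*96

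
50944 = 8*6368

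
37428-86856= - 49428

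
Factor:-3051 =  - 3^3*113^1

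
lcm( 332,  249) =996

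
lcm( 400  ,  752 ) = 18800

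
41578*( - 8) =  - 332624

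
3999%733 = 334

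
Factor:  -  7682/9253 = -2^1*19^ ( - 1 )* 23^1*167^1*487^( - 1) 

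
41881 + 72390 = 114271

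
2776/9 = 2776/9 = 308.44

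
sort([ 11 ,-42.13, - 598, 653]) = [- 598, - 42.13, 11,653]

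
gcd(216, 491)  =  1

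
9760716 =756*12911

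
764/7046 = 382/3523 = 0.11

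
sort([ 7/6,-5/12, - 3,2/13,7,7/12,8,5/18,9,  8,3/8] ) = [ - 3, - 5/12,2/13,5/18,  3/8, 7/12, 7/6 , 7, 8,8,9] 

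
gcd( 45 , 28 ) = 1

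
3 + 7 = 10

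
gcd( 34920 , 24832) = 776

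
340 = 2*170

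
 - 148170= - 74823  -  73347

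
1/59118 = 1/59118= 0.00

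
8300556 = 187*44388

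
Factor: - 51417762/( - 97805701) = 2^1*3^1*7^( - 1 )*11^1*19^1*131^1*313^1*13972243^( - 1)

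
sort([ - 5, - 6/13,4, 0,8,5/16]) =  [ - 5, - 6/13, 0,5/16,4, 8]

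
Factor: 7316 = 2^2 *31^1*59^1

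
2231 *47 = 104857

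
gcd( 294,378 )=42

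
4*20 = 80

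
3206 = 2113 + 1093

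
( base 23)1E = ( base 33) 14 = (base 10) 37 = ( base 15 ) 27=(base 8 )45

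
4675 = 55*85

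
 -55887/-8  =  6985 + 7/8 = 6985.88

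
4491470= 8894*505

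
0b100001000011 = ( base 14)ab1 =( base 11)1653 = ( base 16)843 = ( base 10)2115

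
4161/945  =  4 + 127/315 = 4.40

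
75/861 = 25/287 = 0.09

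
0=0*2835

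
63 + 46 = 109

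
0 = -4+4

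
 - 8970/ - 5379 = 1+1197/1793 = 1.67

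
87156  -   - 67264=154420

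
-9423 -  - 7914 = -1509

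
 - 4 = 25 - 29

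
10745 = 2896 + 7849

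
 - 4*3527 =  - 14108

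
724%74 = 58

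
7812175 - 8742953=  - 930778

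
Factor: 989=23^1* 43^1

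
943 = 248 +695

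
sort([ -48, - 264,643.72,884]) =[ - 264, - 48, 643.72, 884 ]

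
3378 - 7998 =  - 4620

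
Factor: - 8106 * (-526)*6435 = 27437269860 = 2^2*3^3 * 5^1*7^1*11^1*13^1*193^1*263^1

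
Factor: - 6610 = -2^1 * 5^1*661^1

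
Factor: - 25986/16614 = -61/39 =- 3^( - 1)*13^( - 1 )*61^1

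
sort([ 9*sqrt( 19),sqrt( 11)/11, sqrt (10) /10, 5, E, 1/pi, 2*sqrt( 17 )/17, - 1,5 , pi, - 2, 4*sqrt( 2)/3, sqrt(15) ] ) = [ - 2,-1, sqrt( 11 )/11,sqrt( 10 )/10 , 1/pi, 2*sqrt(17)/17, 4*sqrt(2 ) /3, E,pi, sqrt( 15), 5, 5,9 *sqrt(  19)]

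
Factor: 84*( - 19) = - 2^2*3^1*7^1*19^1 = - 1596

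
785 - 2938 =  - 2153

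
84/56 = 3/2 = 1.50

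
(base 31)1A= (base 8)51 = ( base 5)131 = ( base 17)27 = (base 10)41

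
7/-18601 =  - 1+18594/18601 = -0.00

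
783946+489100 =1273046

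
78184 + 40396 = 118580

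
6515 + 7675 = 14190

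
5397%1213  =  545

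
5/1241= 5/1241 = 0.00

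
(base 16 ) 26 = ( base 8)46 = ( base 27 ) 1b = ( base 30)18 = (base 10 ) 38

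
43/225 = 43/225  =  0.19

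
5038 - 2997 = 2041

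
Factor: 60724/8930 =34/5 =2^1*5^( - 1 )*17^1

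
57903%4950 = 3453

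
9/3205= 9/3205 = 0.00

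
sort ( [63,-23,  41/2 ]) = [ - 23,41/2, 63 ] 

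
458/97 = 458/97 =4.72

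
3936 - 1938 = 1998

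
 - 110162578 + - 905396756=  - 1015559334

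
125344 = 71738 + 53606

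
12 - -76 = 88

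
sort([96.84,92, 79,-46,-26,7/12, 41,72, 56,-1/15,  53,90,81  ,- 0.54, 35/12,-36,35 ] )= [ - 46, - 36, - 26, - 0.54, - 1/15,7/12,35/12,  35,41,53, 56,72, 79, 81,90, 92, 96.84 ] 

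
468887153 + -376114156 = 92772997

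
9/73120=9/73120= 0.00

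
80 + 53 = 133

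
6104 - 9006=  - 2902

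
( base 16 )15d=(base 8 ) 535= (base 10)349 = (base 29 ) C1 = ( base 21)gd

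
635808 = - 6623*(-96) 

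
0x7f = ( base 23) 5C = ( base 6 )331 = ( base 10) 127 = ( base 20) 67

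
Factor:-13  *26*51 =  - 17238 = - 2^1* 3^1 * 13^2 * 17^1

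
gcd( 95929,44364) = 1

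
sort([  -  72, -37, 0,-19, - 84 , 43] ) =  [ - 84 ,-72, - 37,-19,0, 43]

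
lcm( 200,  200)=200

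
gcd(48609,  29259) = 9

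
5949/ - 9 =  - 661/1  =  -  661.00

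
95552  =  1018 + 94534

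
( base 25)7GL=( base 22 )9K0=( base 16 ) 12BC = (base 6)34112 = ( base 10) 4796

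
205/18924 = 205/18924 = 0.01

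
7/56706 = 7/56706 = 0.00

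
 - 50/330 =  - 1 + 28/33 = - 0.15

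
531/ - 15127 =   -  531/15127 = -0.04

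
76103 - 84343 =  - 8240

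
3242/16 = 202+ 5/8 = 202.62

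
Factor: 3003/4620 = 13/20 = 2^( - 2)*5^( - 1)*13^1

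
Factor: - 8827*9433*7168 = -2^10*7^2 * 13^1*97^1*9433^1 =-596844172288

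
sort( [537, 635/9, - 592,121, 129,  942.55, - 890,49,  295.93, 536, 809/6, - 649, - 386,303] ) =[ - 890 , - 649, - 592, - 386 , 49,635/9, 121, 129, 809/6, 295.93,  303, 536,537,942.55]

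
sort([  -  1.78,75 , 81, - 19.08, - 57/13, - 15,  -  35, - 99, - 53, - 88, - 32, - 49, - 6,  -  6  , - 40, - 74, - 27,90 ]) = [ - 99, - 88,-74,- 53,-49, - 40, - 35, - 32, - 27, - 19.08,-15, - 6 , - 6, - 57/13,-1.78,75, 81,90 ]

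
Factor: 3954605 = 5^1*607^1*1303^1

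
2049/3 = 683   =  683.00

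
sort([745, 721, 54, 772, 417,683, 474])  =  [54, 417,474 , 683,  721, 745, 772]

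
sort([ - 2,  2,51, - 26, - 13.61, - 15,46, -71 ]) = [ - 71, - 26, - 15, - 13.61, - 2,2,  46, 51]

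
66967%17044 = 15835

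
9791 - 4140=5651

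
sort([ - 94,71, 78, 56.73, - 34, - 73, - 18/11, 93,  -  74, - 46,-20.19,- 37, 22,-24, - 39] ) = [ - 94, - 74, - 73, -46, - 39, - 37,-34, - 24,-20.19, - 18/11,22, 56.73,71,78,93 ]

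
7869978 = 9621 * 818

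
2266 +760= 3026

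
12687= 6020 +6667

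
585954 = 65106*9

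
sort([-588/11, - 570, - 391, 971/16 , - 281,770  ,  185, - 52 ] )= [ - 570, - 391, - 281, - 588/11, - 52, 971/16,185 , 770]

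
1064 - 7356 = - 6292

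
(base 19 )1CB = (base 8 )1130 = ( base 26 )N2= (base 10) 600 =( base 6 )2440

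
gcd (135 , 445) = 5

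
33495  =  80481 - 46986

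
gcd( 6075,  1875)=75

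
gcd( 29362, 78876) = 2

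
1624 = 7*232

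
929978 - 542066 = 387912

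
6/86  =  3/43= 0.07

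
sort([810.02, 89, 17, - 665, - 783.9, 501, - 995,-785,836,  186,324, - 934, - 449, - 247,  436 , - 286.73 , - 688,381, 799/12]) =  [ - 995,- 934, - 785, - 783.9, - 688 ,  -  665,-449,- 286.73, -247 , 17, 799/12,89,186,324,381, 436,501,810.02,836]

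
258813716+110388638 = 369202354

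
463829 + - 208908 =254921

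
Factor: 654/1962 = 1/3= 3^( - 1)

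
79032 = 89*888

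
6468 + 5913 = 12381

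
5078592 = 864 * 5878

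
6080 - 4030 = 2050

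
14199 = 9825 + 4374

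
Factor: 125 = 5^3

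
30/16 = 1 + 7/8 = 1.88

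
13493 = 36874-23381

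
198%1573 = 198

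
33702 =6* 5617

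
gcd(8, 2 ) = 2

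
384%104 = 72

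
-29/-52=29/52 = 0.56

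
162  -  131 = 31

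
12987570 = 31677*410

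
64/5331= 64/5331 =0.01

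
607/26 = 607/26= 23.35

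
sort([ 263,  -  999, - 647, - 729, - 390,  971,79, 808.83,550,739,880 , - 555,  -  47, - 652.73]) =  [ - 999, - 729,  -  652.73, - 647, - 555, - 390, - 47,79,263,550,739, 808.83, 880, 971] 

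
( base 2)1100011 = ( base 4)1203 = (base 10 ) 99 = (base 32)33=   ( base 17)5E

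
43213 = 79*547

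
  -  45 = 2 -47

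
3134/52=60 + 7/26  =  60.27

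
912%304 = 0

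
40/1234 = 20/617= 0.03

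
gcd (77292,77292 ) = 77292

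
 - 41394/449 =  - 93 + 363/449 = - 92.19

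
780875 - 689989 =90886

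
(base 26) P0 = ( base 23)156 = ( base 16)28A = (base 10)650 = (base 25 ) 110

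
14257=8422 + 5835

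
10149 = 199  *51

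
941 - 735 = 206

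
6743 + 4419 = 11162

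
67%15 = 7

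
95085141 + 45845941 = 140931082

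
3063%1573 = 1490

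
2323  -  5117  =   - 2794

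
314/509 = 314/509  =  0.62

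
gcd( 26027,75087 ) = 1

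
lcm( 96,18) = 288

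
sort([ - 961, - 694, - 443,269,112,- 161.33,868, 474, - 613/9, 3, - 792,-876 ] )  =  [ - 961, - 876, - 792, - 694, - 443, - 161.33, - 613/9,3 , 112, 269,  474 , 868]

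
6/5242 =3/2621= 0.00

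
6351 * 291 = 1848141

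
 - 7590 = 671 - 8261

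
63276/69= 917 + 1/23 = 917.04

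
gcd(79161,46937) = 1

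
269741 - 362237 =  - 92496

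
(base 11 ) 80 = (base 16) 58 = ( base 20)48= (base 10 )88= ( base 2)1011000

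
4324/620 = 6 + 151/155 = 6.97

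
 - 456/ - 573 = 152/191 = 0.80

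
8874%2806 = 456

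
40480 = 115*352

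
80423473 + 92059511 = 172482984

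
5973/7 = 5973/7 = 853.29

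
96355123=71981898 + 24373225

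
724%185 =169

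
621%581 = 40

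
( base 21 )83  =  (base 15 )B6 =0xab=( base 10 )171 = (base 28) 63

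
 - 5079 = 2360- 7439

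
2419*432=1045008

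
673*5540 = 3728420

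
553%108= 13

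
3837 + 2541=6378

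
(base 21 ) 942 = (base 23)7f7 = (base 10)4055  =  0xfd7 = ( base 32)3un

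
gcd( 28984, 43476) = 14492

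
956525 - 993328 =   -  36803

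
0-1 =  - 1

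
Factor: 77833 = 7^1*11119^1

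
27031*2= 54062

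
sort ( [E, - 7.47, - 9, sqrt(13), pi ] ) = [ - 9, - 7.47, E, pi, sqrt(13)]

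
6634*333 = 2209122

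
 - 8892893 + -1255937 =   -  10148830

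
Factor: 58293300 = 2^2*3^1*5^2 *13^1*14947^1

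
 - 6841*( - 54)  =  369414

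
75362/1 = 75362 = 75362.00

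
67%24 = 19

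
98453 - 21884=76569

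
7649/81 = 7649/81 = 94.43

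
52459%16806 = 2041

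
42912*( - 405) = -17379360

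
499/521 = 499/521= 0.96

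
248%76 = 20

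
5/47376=5/47376 = 0.00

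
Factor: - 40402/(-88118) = 20201/44059 = 20201^1*44059^( - 1) 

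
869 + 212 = 1081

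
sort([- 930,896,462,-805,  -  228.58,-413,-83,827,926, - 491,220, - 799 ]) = [  -  930,-805 ,-799,- 491, - 413, -228.58, - 83, 220, 462, 827,896, 926]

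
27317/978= 27+911/978=27.93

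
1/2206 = 1/2206 = 0.00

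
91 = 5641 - 5550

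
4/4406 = 2/2203 = 0.00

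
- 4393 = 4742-9135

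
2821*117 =330057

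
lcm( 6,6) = 6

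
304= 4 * 76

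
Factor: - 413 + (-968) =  - 1381^1 = - 1381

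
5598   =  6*933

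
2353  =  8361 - 6008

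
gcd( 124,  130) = 2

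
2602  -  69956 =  - 67354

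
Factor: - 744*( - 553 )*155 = 63771960 = 2^3*3^1*5^1 *7^1*31^2*79^1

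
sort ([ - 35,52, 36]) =[ - 35,36,52 ] 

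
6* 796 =4776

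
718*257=184526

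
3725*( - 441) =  - 1642725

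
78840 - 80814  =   - 1974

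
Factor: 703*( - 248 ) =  - 2^3*19^1 * 31^1*37^1 = - 174344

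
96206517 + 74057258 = 170263775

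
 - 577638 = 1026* ( - 563) 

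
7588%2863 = 1862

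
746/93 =746/93 = 8.02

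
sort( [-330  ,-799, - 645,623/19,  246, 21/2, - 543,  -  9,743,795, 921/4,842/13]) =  [-799, - 645,-543, - 330, - 9 , 21/2,623/19,842/13,921/4,246 , 743,795]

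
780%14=10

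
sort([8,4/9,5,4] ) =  [ 4/9,4, 5,8]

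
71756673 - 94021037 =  - 22264364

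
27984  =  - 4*( - 6996)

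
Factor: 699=3^1*233^1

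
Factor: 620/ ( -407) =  - 2^2*5^1*11^( - 1)*31^1 * 37^( - 1 )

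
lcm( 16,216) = 432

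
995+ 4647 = 5642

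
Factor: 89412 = 2^2*3^1*7451^1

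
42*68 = 2856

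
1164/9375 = 388/3125 = 0.12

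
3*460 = 1380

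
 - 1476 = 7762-9238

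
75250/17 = 75250/17   =  4426.47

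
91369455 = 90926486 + 442969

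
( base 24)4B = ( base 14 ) 79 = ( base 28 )3n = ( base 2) 1101011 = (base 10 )107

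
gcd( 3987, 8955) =9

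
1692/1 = 1692 = 1692.00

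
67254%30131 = 6992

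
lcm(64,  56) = 448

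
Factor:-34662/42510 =-5^( -1)*13^ (-1)*53^1 = - 53/65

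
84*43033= 3614772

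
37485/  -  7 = -5355+0/1 = -  5355.00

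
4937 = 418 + 4519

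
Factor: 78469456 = 2^4*13^1*377257^1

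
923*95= 87685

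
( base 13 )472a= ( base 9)14648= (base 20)1507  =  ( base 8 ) 23427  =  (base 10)10007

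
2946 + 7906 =10852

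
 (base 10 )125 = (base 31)41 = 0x7d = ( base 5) 1000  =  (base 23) 5A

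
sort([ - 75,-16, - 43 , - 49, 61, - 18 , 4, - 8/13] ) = [ - 75,  -  49,  -  43,  -  18,-16, - 8/13, 4, 61] 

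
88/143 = 8/13=0.62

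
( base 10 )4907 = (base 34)48B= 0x132b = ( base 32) 4PB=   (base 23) 968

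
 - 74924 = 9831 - 84755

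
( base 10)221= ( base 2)11011101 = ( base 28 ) 7p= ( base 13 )140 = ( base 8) 335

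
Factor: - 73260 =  - 2^2*3^2*5^1*11^1*37^1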